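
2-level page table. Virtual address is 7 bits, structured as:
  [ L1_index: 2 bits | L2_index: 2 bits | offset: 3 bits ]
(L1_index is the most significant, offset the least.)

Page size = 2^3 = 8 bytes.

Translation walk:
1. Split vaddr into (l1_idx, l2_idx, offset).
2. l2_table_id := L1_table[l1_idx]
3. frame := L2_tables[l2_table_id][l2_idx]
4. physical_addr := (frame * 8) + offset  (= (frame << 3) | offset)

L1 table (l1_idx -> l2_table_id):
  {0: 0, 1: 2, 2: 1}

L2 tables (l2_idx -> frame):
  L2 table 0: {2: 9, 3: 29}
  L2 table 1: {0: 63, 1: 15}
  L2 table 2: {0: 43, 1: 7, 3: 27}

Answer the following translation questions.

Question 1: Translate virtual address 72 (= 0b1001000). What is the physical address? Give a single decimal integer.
Answer: 120

Derivation:
vaddr = 72 = 0b1001000
Split: l1_idx=2, l2_idx=1, offset=0
L1[2] = 1
L2[1][1] = 15
paddr = 15 * 8 + 0 = 120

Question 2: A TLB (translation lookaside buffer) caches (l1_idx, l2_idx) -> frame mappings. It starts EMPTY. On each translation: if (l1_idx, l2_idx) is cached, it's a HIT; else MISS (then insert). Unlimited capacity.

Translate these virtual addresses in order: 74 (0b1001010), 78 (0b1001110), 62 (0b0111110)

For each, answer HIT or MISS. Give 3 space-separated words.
vaddr=74: (2,1) not in TLB -> MISS, insert
vaddr=78: (2,1) in TLB -> HIT
vaddr=62: (1,3) not in TLB -> MISS, insert

Answer: MISS HIT MISS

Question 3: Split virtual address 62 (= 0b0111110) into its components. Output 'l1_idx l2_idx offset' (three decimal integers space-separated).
Answer: 1 3 6

Derivation:
vaddr = 62 = 0b0111110
  top 2 bits -> l1_idx = 1
  next 2 bits -> l2_idx = 3
  bottom 3 bits -> offset = 6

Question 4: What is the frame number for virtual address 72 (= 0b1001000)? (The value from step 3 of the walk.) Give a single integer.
Answer: 15

Derivation:
vaddr = 72: l1_idx=2, l2_idx=1
L1[2] = 1; L2[1][1] = 15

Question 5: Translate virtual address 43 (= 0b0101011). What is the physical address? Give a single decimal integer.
vaddr = 43 = 0b0101011
Split: l1_idx=1, l2_idx=1, offset=3
L1[1] = 2
L2[2][1] = 7
paddr = 7 * 8 + 3 = 59

Answer: 59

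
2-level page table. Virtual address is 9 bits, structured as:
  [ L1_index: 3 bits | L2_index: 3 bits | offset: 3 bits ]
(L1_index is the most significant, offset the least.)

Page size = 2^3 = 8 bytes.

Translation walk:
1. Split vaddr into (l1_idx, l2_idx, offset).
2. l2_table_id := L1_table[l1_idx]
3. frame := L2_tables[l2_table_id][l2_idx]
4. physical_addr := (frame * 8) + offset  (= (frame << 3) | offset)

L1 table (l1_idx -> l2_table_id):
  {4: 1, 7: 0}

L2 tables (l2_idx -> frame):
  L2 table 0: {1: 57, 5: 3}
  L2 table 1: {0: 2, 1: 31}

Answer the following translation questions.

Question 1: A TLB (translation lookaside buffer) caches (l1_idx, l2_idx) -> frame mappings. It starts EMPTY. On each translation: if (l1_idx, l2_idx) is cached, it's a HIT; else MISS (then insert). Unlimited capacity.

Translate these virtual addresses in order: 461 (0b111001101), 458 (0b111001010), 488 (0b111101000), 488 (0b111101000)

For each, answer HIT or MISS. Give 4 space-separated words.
Answer: MISS HIT MISS HIT

Derivation:
vaddr=461: (7,1) not in TLB -> MISS, insert
vaddr=458: (7,1) in TLB -> HIT
vaddr=488: (7,5) not in TLB -> MISS, insert
vaddr=488: (7,5) in TLB -> HIT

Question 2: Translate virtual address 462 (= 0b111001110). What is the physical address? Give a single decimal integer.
Answer: 462

Derivation:
vaddr = 462 = 0b111001110
Split: l1_idx=7, l2_idx=1, offset=6
L1[7] = 0
L2[0][1] = 57
paddr = 57 * 8 + 6 = 462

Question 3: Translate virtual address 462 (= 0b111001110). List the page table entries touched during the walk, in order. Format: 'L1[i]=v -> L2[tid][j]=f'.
Answer: L1[7]=0 -> L2[0][1]=57

Derivation:
vaddr = 462 = 0b111001110
Split: l1_idx=7, l2_idx=1, offset=6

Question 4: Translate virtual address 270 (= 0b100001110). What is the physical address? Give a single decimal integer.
vaddr = 270 = 0b100001110
Split: l1_idx=4, l2_idx=1, offset=6
L1[4] = 1
L2[1][1] = 31
paddr = 31 * 8 + 6 = 254

Answer: 254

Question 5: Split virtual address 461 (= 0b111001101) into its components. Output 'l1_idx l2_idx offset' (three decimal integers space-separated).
vaddr = 461 = 0b111001101
  top 3 bits -> l1_idx = 7
  next 3 bits -> l2_idx = 1
  bottom 3 bits -> offset = 5

Answer: 7 1 5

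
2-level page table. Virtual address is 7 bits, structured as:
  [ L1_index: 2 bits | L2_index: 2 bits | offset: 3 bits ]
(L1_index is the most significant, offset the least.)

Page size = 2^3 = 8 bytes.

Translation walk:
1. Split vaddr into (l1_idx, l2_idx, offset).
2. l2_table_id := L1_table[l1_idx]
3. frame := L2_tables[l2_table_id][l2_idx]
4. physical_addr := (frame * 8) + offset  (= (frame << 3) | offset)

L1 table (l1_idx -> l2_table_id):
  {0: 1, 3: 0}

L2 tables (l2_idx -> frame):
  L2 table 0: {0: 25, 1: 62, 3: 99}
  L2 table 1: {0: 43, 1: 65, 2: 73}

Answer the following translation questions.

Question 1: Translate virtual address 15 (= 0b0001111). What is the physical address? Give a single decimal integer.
vaddr = 15 = 0b0001111
Split: l1_idx=0, l2_idx=1, offset=7
L1[0] = 1
L2[1][1] = 65
paddr = 65 * 8 + 7 = 527

Answer: 527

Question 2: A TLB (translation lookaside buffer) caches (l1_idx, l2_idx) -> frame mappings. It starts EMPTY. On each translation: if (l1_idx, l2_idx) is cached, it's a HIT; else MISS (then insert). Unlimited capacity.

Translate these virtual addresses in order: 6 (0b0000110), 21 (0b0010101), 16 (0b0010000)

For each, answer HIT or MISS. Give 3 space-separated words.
vaddr=6: (0,0) not in TLB -> MISS, insert
vaddr=21: (0,2) not in TLB -> MISS, insert
vaddr=16: (0,2) in TLB -> HIT

Answer: MISS MISS HIT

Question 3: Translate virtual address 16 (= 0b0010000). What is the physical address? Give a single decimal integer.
vaddr = 16 = 0b0010000
Split: l1_idx=0, l2_idx=2, offset=0
L1[0] = 1
L2[1][2] = 73
paddr = 73 * 8 + 0 = 584

Answer: 584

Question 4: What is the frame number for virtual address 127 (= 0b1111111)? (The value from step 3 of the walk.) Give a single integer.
Answer: 99

Derivation:
vaddr = 127: l1_idx=3, l2_idx=3
L1[3] = 0; L2[0][3] = 99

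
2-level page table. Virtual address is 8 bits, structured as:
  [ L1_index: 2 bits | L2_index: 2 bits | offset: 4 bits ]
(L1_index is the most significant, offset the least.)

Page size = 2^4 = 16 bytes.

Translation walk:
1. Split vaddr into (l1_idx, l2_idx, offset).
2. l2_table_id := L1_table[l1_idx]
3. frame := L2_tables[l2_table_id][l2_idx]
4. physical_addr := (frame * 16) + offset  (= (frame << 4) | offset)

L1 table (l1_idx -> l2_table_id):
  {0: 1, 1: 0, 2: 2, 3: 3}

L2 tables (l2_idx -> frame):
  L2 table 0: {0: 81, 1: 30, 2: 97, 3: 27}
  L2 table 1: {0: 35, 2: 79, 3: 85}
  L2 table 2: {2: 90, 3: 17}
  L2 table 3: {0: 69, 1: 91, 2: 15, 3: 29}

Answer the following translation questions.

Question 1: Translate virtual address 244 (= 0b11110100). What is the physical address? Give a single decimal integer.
Answer: 468

Derivation:
vaddr = 244 = 0b11110100
Split: l1_idx=3, l2_idx=3, offset=4
L1[3] = 3
L2[3][3] = 29
paddr = 29 * 16 + 4 = 468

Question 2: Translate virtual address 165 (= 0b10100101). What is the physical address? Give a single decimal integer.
Answer: 1445

Derivation:
vaddr = 165 = 0b10100101
Split: l1_idx=2, l2_idx=2, offset=5
L1[2] = 2
L2[2][2] = 90
paddr = 90 * 16 + 5 = 1445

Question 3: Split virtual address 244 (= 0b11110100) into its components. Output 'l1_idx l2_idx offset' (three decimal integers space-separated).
vaddr = 244 = 0b11110100
  top 2 bits -> l1_idx = 3
  next 2 bits -> l2_idx = 3
  bottom 4 bits -> offset = 4

Answer: 3 3 4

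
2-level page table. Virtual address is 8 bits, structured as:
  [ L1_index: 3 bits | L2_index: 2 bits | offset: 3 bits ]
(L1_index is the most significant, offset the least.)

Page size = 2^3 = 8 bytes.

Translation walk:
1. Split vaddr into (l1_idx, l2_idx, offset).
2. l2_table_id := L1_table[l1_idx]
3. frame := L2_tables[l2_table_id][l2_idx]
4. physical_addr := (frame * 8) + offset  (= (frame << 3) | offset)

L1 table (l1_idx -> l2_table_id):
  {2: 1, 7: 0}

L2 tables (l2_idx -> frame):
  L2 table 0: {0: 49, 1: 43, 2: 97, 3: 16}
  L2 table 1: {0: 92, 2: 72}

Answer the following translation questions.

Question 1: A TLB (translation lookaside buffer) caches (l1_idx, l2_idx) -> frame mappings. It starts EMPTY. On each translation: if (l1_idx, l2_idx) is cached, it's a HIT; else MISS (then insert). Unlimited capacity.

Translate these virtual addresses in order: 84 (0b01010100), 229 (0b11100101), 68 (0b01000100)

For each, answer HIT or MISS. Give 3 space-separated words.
Answer: MISS MISS MISS

Derivation:
vaddr=84: (2,2) not in TLB -> MISS, insert
vaddr=229: (7,0) not in TLB -> MISS, insert
vaddr=68: (2,0) not in TLB -> MISS, insert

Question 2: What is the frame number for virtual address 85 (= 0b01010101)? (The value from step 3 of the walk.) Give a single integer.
Answer: 72

Derivation:
vaddr = 85: l1_idx=2, l2_idx=2
L1[2] = 1; L2[1][2] = 72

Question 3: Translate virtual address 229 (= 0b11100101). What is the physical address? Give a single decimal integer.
vaddr = 229 = 0b11100101
Split: l1_idx=7, l2_idx=0, offset=5
L1[7] = 0
L2[0][0] = 49
paddr = 49 * 8 + 5 = 397

Answer: 397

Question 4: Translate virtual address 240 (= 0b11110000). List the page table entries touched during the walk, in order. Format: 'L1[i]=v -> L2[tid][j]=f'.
vaddr = 240 = 0b11110000
Split: l1_idx=7, l2_idx=2, offset=0

Answer: L1[7]=0 -> L2[0][2]=97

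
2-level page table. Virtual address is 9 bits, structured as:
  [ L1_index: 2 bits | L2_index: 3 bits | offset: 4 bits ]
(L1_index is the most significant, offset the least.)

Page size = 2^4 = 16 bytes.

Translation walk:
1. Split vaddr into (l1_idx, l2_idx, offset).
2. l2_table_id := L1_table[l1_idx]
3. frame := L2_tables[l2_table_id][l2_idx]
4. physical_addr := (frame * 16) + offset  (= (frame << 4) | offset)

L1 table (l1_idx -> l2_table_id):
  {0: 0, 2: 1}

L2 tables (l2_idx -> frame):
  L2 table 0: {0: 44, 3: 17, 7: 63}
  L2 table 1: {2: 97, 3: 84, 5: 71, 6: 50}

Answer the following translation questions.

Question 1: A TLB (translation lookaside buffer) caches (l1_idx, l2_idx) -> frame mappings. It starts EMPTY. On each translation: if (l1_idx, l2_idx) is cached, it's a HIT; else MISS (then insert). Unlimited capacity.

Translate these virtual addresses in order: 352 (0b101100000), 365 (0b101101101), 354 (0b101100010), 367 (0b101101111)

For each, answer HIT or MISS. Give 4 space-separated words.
vaddr=352: (2,6) not in TLB -> MISS, insert
vaddr=365: (2,6) in TLB -> HIT
vaddr=354: (2,6) in TLB -> HIT
vaddr=367: (2,6) in TLB -> HIT

Answer: MISS HIT HIT HIT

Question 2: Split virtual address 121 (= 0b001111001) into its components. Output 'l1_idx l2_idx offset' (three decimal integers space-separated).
Answer: 0 7 9

Derivation:
vaddr = 121 = 0b001111001
  top 2 bits -> l1_idx = 0
  next 3 bits -> l2_idx = 7
  bottom 4 bits -> offset = 9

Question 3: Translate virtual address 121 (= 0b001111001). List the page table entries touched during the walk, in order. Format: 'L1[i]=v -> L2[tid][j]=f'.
vaddr = 121 = 0b001111001
Split: l1_idx=0, l2_idx=7, offset=9

Answer: L1[0]=0 -> L2[0][7]=63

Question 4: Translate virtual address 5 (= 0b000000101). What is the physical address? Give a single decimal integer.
Answer: 709

Derivation:
vaddr = 5 = 0b000000101
Split: l1_idx=0, l2_idx=0, offset=5
L1[0] = 0
L2[0][0] = 44
paddr = 44 * 16 + 5 = 709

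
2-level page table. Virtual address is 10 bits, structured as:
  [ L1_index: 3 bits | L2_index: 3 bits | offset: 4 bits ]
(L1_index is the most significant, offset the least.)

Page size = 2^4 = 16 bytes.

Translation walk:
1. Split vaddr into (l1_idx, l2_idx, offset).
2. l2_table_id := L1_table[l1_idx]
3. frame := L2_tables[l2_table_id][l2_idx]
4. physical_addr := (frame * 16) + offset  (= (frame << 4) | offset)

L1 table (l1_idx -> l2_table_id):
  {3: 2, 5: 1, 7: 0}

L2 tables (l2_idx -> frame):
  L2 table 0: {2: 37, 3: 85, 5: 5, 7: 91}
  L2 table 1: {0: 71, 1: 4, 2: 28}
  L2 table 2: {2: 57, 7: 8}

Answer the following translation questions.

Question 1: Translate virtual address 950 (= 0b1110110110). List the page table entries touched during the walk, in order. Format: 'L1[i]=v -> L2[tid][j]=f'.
Answer: L1[7]=0 -> L2[0][3]=85

Derivation:
vaddr = 950 = 0b1110110110
Split: l1_idx=7, l2_idx=3, offset=6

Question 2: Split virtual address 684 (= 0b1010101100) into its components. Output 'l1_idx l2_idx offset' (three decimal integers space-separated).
Answer: 5 2 12

Derivation:
vaddr = 684 = 0b1010101100
  top 3 bits -> l1_idx = 5
  next 3 bits -> l2_idx = 2
  bottom 4 bits -> offset = 12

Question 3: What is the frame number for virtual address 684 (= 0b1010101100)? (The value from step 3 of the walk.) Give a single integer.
vaddr = 684: l1_idx=5, l2_idx=2
L1[5] = 1; L2[1][2] = 28

Answer: 28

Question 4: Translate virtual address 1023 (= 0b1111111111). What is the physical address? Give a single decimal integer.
vaddr = 1023 = 0b1111111111
Split: l1_idx=7, l2_idx=7, offset=15
L1[7] = 0
L2[0][7] = 91
paddr = 91 * 16 + 15 = 1471

Answer: 1471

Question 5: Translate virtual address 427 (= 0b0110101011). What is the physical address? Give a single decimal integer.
Answer: 923

Derivation:
vaddr = 427 = 0b0110101011
Split: l1_idx=3, l2_idx=2, offset=11
L1[3] = 2
L2[2][2] = 57
paddr = 57 * 16 + 11 = 923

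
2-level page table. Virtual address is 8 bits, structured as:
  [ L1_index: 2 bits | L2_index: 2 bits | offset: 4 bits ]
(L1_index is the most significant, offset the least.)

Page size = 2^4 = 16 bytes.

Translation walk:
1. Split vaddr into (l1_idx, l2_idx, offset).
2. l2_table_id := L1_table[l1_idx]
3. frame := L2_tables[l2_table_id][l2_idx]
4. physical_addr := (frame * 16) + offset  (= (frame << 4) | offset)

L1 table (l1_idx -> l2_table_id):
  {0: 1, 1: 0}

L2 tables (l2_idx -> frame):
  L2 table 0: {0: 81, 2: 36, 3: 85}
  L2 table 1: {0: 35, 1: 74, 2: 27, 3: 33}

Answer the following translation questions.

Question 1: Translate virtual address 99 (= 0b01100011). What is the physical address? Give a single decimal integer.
Answer: 579

Derivation:
vaddr = 99 = 0b01100011
Split: l1_idx=1, l2_idx=2, offset=3
L1[1] = 0
L2[0][2] = 36
paddr = 36 * 16 + 3 = 579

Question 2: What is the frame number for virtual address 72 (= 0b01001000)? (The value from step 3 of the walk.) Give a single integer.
Answer: 81

Derivation:
vaddr = 72: l1_idx=1, l2_idx=0
L1[1] = 0; L2[0][0] = 81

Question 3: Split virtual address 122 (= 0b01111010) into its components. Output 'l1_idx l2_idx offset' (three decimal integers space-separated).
vaddr = 122 = 0b01111010
  top 2 bits -> l1_idx = 1
  next 2 bits -> l2_idx = 3
  bottom 4 bits -> offset = 10

Answer: 1 3 10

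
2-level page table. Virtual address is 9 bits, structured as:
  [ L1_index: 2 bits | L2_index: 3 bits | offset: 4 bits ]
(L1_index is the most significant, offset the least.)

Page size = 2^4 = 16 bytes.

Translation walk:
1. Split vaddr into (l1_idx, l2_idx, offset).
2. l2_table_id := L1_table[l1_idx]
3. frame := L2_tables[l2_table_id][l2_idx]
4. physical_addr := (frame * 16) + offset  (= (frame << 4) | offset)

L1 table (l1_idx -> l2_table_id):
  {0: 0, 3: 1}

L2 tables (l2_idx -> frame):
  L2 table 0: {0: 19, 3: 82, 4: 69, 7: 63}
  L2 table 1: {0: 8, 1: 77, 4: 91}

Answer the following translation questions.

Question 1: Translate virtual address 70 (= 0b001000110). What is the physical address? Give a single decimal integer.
vaddr = 70 = 0b001000110
Split: l1_idx=0, l2_idx=4, offset=6
L1[0] = 0
L2[0][4] = 69
paddr = 69 * 16 + 6 = 1110

Answer: 1110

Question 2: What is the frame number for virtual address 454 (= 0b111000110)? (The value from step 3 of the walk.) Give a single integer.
vaddr = 454: l1_idx=3, l2_idx=4
L1[3] = 1; L2[1][4] = 91

Answer: 91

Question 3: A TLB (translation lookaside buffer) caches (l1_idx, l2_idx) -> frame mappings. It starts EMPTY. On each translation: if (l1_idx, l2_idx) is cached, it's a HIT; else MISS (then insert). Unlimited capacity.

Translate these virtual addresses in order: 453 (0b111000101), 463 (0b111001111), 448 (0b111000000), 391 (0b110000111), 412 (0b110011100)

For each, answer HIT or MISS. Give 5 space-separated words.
vaddr=453: (3,4) not in TLB -> MISS, insert
vaddr=463: (3,4) in TLB -> HIT
vaddr=448: (3,4) in TLB -> HIT
vaddr=391: (3,0) not in TLB -> MISS, insert
vaddr=412: (3,1) not in TLB -> MISS, insert

Answer: MISS HIT HIT MISS MISS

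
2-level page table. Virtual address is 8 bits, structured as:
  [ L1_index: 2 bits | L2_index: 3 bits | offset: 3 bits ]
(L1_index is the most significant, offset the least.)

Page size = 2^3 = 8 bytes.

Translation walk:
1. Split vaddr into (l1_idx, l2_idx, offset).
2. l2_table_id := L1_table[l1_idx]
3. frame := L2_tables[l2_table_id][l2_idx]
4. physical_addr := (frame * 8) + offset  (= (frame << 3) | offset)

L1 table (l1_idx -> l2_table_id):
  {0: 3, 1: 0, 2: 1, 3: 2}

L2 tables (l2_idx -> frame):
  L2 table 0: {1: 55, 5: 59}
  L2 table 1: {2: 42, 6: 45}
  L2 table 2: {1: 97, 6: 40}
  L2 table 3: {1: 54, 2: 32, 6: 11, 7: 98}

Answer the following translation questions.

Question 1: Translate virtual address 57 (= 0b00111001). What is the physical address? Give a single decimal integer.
vaddr = 57 = 0b00111001
Split: l1_idx=0, l2_idx=7, offset=1
L1[0] = 3
L2[3][7] = 98
paddr = 98 * 8 + 1 = 785

Answer: 785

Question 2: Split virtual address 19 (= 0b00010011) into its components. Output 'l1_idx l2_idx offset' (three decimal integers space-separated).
vaddr = 19 = 0b00010011
  top 2 bits -> l1_idx = 0
  next 3 bits -> l2_idx = 2
  bottom 3 bits -> offset = 3

Answer: 0 2 3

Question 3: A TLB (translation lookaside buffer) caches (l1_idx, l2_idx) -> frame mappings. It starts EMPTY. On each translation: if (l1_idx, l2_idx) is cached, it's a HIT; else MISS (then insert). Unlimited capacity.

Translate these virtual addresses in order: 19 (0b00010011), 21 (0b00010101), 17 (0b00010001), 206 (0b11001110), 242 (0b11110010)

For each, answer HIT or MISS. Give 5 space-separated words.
Answer: MISS HIT HIT MISS MISS

Derivation:
vaddr=19: (0,2) not in TLB -> MISS, insert
vaddr=21: (0,2) in TLB -> HIT
vaddr=17: (0,2) in TLB -> HIT
vaddr=206: (3,1) not in TLB -> MISS, insert
vaddr=242: (3,6) not in TLB -> MISS, insert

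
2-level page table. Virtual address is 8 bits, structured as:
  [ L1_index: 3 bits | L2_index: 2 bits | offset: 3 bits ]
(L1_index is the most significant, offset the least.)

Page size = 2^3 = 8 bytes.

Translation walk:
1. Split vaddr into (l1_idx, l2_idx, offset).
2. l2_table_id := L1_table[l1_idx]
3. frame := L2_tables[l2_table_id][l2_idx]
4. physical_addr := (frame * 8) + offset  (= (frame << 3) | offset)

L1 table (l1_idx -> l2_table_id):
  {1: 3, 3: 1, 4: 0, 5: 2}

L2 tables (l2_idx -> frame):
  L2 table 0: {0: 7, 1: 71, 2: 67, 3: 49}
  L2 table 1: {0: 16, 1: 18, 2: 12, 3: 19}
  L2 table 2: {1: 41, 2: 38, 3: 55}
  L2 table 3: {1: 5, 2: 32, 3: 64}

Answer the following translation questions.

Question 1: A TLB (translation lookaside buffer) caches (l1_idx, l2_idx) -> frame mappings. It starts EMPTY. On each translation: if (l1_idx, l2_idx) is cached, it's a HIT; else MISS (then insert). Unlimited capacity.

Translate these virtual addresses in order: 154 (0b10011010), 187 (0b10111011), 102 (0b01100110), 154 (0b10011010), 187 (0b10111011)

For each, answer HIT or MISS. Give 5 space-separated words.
Answer: MISS MISS MISS HIT HIT

Derivation:
vaddr=154: (4,3) not in TLB -> MISS, insert
vaddr=187: (5,3) not in TLB -> MISS, insert
vaddr=102: (3,0) not in TLB -> MISS, insert
vaddr=154: (4,3) in TLB -> HIT
vaddr=187: (5,3) in TLB -> HIT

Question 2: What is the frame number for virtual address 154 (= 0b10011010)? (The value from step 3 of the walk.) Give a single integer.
vaddr = 154: l1_idx=4, l2_idx=3
L1[4] = 0; L2[0][3] = 49

Answer: 49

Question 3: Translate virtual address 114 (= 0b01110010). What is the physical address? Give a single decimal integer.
vaddr = 114 = 0b01110010
Split: l1_idx=3, l2_idx=2, offset=2
L1[3] = 1
L2[1][2] = 12
paddr = 12 * 8 + 2 = 98

Answer: 98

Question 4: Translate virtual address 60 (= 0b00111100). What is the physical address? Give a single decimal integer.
vaddr = 60 = 0b00111100
Split: l1_idx=1, l2_idx=3, offset=4
L1[1] = 3
L2[3][3] = 64
paddr = 64 * 8 + 4 = 516

Answer: 516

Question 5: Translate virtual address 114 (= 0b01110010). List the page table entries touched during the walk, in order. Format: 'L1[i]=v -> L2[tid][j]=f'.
Answer: L1[3]=1 -> L2[1][2]=12

Derivation:
vaddr = 114 = 0b01110010
Split: l1_idx=3, l2_idx=2, offset=2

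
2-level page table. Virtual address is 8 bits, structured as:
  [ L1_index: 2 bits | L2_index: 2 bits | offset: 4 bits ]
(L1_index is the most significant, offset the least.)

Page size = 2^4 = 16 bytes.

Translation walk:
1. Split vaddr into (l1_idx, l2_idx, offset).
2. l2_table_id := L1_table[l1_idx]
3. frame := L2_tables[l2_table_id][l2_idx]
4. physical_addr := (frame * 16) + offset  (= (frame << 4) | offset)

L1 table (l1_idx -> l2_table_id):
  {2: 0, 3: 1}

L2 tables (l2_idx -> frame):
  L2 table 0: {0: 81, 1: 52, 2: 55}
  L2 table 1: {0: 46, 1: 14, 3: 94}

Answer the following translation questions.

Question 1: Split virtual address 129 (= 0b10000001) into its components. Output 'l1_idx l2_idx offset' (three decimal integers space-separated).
vaddr = 129 = 0b10000001
  top 2 bits -> l1_idx = 2
  next 2 bits -> l2_idx = 0
  bottom 4 bits -> offset = 1

Answer: 2 0 1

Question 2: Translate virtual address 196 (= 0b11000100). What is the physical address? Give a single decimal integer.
Answer: 740

Derivation:
vaddr = 196 = 0b11000100
Split: l1_idx=3, l2_idx=0, offset=4
L1[3] = 1
L2[1][0] = 46
paddr = 46 * 16 + 4 = 740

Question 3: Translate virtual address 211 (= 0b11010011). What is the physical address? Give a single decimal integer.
vaddr = 211 = 0b11010011
Split: l1_idx=3, l2_idx=1, offset=3
L1[3] = 1
L2[1][1] = 14
paddr = 14 * 16 + 3 = 227

Answer: 227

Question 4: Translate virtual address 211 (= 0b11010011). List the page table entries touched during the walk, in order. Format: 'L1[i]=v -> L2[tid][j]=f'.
Answer: L1[3]=1 -> L2[1][1]=14

Derivation:
vaddr = 211 = 0b11010011
Split: l1_idx=3, l2_idx=1, offset=3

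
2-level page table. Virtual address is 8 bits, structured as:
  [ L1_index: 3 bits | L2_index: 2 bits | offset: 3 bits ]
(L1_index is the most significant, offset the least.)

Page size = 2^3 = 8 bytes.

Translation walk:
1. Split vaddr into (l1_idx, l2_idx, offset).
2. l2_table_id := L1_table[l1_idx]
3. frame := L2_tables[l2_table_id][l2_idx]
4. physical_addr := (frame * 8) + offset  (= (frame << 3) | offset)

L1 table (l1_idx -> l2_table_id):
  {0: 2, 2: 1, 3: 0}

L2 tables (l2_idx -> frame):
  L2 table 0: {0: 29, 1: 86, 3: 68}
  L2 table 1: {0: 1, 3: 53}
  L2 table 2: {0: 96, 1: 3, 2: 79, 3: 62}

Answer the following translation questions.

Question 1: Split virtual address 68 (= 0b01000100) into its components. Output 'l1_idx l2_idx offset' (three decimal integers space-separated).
Answer: 2 0 4

Derivation:
vaddr = 68 = 0b01000100
  top 3 bits -> l1_idx = 2
  next 2 bits -> l2_idx = 0
  bottom 3 bits -> offset = 4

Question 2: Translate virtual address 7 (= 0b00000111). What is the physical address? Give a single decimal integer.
vaddr = 7 = 0b00000111
Split: l1_idx=0, l2_idx=0, offset=7
L1[0] = 2
L2[2][0] = 96
paddr = 96 * 8 + 7 = 775

Answer: 775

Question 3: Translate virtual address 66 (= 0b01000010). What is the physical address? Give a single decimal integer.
vaddr = 66 = 0b01000010
Split: l1_idx=2, l2_idx=0, offset=2
L1[2] = 1
L2[1][0] = 1
paddr = 1 * 8 + 2 = 10

Answer: 10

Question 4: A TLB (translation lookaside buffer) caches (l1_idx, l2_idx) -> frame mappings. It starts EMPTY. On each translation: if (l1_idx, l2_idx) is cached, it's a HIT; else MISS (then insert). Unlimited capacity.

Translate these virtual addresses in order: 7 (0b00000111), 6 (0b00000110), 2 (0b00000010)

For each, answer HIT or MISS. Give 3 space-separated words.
Answer: MISS HIT HIT

Derivation:
vaddr=7: (0,0) not in TLB -> MISS, insert
vaddr=6: (0,0) in TLB -> HIT
vaddr=2: (0,0) in TLB -> HIT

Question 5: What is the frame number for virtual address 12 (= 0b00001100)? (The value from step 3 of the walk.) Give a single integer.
Answer: 3

Derivation:
vaddr = 12: l1_idx=0, l2_idx=1
L1[0] = 2; L2[2][1] = 3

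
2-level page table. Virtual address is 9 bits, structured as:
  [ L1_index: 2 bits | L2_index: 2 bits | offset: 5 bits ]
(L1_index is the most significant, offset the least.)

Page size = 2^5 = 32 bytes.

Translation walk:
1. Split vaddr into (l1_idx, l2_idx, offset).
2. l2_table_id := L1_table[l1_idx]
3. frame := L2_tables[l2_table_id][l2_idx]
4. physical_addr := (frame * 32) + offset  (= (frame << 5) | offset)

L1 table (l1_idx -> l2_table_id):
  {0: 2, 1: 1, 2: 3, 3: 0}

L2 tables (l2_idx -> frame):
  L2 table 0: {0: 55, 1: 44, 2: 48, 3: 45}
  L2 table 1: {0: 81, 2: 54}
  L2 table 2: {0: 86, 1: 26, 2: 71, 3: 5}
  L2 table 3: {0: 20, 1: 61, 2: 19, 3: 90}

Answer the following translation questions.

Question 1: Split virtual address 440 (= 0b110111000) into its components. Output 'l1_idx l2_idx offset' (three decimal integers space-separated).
vaddr = 440 = 0b110111000
  top 2 bits -> l1_idx = 3
  next 2 bits -> l2_idx = 1
  bottom 5 bits -> offset = 24

Answer: 3 1 24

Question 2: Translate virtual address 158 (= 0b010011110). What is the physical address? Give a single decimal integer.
vaddr = 158 = 0b010011110
Split: l1_idx=1, l2_idx=0, offset=30
L1[1] = 1
L2[1][0] = 81
paddr = 81 * 32 + 30 = 2622

Answer: 2622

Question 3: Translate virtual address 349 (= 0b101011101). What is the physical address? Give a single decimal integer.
Answer: 637

Derivation:
vaddr = 349 = 0b101011101
Split: l1_idx=2, l2_idx=2, offset=29
L1[2] = 3
L2[3][2] = 19
paddr = 19 * 32 + 29 = 637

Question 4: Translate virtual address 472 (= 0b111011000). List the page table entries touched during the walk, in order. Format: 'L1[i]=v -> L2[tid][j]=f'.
Answer: L1[3]=0 -> L2[0][2]=48

Derivation:
vaddr = 472 = 0b111011000
Split: l1_idx=3, l2_idx=2, offset=24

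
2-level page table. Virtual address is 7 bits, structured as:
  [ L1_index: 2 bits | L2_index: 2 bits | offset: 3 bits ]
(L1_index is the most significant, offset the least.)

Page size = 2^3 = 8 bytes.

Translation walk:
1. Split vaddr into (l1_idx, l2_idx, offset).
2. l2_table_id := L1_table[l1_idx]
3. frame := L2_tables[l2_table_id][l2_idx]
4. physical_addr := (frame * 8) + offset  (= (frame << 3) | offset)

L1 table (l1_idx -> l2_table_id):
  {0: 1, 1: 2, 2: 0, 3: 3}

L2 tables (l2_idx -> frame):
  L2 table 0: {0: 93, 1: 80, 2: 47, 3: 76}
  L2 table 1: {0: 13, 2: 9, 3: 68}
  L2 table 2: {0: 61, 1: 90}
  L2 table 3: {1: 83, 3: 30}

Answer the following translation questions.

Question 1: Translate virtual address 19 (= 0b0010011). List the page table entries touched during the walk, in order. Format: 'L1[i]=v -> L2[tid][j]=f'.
Answer: L1[0]=1 -> L2[1][2]=9

Derivation:
vaddr = 19 = 0b0010011
Split: l1_idx=0, l2_idx=2, offset=3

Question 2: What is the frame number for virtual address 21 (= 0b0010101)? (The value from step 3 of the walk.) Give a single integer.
vaddr = 21: l1_idx=0, l2_idx=2
L1[0] = 1; L2[1][2] = 9

Answer: 9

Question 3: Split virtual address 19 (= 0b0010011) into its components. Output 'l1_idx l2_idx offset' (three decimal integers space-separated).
vaddr = 19 = 0b0010011
  top 2 bits -> l1_idx = 0
  next 2 bits -> l2_idx = 2
  bottom 3 bits -> offset = 3

Answer: 0 2 3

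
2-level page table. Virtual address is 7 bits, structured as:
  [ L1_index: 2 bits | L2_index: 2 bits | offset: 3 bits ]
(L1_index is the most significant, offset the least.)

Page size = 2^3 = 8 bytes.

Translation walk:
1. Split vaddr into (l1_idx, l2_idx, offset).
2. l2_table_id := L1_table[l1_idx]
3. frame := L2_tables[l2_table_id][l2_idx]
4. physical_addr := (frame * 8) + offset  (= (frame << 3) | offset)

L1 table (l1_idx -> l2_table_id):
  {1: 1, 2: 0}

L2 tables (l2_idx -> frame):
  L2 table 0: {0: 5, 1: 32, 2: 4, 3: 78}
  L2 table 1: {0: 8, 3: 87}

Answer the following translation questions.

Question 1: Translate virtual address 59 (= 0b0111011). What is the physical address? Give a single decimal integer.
vaddr = 59 = 0b0111011
Split: l1_idx=1, l2_idx=3, offset=3
L1[1] = 1
L2[1][3] = 87
paddr = 87 * 8 + 3 = 699

Answer: 699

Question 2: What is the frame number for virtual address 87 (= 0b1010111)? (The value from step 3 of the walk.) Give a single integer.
vaddr = 87: l1_idx=2, l2_idx=2
L1[2] = 0; L2[0][2] = 4

Answer: 4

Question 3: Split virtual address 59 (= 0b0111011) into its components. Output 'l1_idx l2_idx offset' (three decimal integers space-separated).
Answer: 1 3 3

Derivation:
vaddr = 59 = 0b0111011
  top 2 bits -> l1_idx = 1
  next 2 bits -> l2_idx = 3
  bottom 3 bits -> offset = 3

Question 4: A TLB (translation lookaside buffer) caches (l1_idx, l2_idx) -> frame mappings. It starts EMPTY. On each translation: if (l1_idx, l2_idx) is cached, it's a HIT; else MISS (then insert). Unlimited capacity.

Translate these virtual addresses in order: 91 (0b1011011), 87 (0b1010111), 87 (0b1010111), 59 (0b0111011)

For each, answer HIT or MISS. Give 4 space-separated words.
Answer: MISS MISS HIT MISS

Derivation:
vaddr=91: (2,3) not in TLB -> MISS, insert
vaddr=87: (2,2) not in TLB -> MISS, insert
vaddr=87: (2,2) in TLB -> HIT
vaddr=59: (1,3) not in TLB -> MISS, insert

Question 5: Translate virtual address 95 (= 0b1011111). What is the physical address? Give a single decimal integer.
vaddr = 95 = 0b1011111
Split: l1_idx=2, l2_idx=3, offset=7
L1[2] = 0
L2[0][3] = 78
paddr = 78 * 8 + 7 = 631

Answer: 631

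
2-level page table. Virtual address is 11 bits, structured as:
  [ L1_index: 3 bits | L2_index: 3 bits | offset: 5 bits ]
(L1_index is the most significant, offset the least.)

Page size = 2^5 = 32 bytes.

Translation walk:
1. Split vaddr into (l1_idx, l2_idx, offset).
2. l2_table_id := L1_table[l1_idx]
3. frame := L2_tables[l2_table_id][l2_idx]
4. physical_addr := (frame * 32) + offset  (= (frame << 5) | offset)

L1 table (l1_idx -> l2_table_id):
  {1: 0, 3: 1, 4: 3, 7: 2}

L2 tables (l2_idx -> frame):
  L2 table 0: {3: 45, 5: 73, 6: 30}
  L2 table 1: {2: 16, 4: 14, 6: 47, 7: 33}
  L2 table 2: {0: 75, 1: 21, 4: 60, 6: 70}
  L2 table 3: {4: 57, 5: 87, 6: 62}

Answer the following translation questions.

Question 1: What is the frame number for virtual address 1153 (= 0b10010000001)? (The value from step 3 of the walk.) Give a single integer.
Answer: 57

Derivation:
vaddr = 1153: l1_idx=4, l2_idx=4
L1[4] = 3; L2[3][4] = 57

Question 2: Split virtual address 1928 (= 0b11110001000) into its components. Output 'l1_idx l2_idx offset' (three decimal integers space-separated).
vaddr = 1928 = 0b11110001000
  top 3 bits -> l1_idx = 7
  next 3 bits -> l2_idx = 4
  bottom 5 bits -> offset = 8

Answer: 7 4 8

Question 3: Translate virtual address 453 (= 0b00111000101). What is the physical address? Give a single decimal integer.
vaddr = 453 = 0b00111000101
Split: l1_idx=1, l2_idx=6, offset=5
L1[1] = 0
L2[0][6] = 30
paddr = 30 * 32 + 5 = 965

Answer: 965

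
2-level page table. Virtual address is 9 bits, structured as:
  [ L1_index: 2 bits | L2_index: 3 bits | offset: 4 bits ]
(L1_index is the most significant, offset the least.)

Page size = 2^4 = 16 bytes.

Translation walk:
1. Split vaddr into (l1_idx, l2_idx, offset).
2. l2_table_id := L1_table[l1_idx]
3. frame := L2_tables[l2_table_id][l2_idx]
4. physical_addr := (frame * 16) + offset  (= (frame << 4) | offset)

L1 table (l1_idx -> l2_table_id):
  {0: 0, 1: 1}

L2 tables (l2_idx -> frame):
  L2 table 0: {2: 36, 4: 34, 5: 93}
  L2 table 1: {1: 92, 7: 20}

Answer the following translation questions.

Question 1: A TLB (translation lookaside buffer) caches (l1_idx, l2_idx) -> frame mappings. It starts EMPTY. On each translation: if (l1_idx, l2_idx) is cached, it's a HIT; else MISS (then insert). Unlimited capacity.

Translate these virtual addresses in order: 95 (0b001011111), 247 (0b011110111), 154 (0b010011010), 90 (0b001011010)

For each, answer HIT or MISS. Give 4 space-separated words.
vaddr=95: (0,5) not in TLB -> MISS, insert
vaddr=247: (1,7) not in TLB -> MISS, insert
vaddr=154: (1,1) not in TLB -> MISS, insert
vaddr=90: (0,5) in TLB -> HIT

Answer: MISS MISS MISS HIT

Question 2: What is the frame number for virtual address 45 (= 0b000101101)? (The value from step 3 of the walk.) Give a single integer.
vaddr = 45: l1_idx=0, l2_idx=2
L1[0] = 0; L2[0][2] = 36

Answer: 36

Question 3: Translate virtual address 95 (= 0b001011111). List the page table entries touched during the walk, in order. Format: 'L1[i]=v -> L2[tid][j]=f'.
Answer: L1[0]=0 -> L2[0][5]=93

Derivation:
vaddr = 95 = 0b001011111
Split: l1_idx=0, l2_idx=5, offset=15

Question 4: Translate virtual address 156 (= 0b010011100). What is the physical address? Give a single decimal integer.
vaddr = 156 = 0b010011100
Split: l1_idx=1, l2_idx=1, offset=12
L1[1] = 1
L2[1][1] = 92
paddr = 92 * 16 + 12 = 1484

Answer: 1484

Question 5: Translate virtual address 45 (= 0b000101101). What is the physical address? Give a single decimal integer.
Answer: 589

Derivation:
vaddr = 45 = 0b000101101
Split: l1_idx=0, l2_idx=2, offset=13
L1[0] = 0
L2[0][2] = 36
paddr = 36 * 16 + 13 = 589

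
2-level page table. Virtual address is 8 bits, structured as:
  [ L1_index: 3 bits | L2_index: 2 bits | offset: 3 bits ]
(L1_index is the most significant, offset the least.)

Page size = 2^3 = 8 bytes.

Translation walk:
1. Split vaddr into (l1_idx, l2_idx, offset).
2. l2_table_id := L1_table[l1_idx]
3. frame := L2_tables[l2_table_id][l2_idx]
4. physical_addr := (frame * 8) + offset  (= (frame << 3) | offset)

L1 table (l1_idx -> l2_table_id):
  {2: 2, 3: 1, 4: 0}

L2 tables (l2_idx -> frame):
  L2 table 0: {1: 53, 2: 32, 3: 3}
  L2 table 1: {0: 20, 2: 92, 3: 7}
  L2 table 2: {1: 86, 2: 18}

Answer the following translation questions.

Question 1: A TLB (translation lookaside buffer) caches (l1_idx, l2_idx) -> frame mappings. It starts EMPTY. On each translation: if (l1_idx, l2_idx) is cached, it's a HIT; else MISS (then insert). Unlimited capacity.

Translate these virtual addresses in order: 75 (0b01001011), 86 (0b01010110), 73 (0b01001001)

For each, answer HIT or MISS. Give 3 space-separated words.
vaddr=75: (2,1) not in TLB -> MISS, insert
vaddr=86: (2,2) not in TLB -> MISS, insert
vaddr=73: (2,1) in TLB -> HIT

Answer: MISS MISS HIT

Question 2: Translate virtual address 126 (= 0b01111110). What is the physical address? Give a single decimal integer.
vaddr = 126 = 0b01111110
Split: l1_idx=3, l2_idx=3, offset=6
L1[3] = 1
L2[1][3] = 7
paddr = 7 * 8 + 6 = 62

Answer: 62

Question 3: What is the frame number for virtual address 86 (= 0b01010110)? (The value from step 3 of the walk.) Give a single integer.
Answer: 18

Derivation:
vaddr = 86: l1_idx=2, l2_idx=2
L1[2] = 2; L2[2][2] = 18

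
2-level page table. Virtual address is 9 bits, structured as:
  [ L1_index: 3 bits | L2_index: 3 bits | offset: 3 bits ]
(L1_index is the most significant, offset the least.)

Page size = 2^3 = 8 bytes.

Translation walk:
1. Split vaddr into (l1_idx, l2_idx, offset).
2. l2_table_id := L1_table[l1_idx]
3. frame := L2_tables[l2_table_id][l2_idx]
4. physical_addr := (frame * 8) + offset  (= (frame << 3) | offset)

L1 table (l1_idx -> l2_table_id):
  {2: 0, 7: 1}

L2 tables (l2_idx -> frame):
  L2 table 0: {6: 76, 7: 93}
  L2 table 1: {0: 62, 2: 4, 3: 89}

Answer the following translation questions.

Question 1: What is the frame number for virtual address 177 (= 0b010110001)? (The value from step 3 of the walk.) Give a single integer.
Answer: 76

Derivation:
vaddr = 177: l1_idx=2, l2_idx=6
L1[2] = 0; L2[0][6] = 76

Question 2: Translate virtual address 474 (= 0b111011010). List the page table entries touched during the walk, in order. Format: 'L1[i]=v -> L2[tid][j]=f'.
Answer: L1[7]=1 -> L2[1][3]=89

Derivation:
vaddr = 474 = 0b111011010
Split: l1_idx=7, l2_idx=3, offset=2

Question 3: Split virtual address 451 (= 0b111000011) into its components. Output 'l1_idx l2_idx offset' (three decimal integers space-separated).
Answer: 7 0 3

Derivation:
vaddr = 451 = 0b111000011
  top 3 bits -> l1_idx = 7
  next 3 bits -> l2_idx = 0
  bottom 3 bits -> offset = 3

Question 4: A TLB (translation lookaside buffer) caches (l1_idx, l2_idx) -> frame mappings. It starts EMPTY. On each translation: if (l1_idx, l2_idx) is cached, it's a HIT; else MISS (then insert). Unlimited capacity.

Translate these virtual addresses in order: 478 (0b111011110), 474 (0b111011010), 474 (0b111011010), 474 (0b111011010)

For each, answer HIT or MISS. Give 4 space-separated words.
Answer: MISS HIT HIT HIT

Derivation:
vaddr=478: (7,3) not in TLB -> MISS, insert
vaddr=474: (7,3) in TLB -> HIT
vaddr=474: (7,3) in TLB -> HIT
vaddr=474: (7,3) in TLB -> HIT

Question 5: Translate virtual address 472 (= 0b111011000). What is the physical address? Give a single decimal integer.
vaddr = 472 = 0b111011000
Split: l1_idx=7, l2_idx=3, offset=0
L1[7] = 1
L2[1][3] = 89
paddr = 89 * 8 + 0 = 712

Answer: 712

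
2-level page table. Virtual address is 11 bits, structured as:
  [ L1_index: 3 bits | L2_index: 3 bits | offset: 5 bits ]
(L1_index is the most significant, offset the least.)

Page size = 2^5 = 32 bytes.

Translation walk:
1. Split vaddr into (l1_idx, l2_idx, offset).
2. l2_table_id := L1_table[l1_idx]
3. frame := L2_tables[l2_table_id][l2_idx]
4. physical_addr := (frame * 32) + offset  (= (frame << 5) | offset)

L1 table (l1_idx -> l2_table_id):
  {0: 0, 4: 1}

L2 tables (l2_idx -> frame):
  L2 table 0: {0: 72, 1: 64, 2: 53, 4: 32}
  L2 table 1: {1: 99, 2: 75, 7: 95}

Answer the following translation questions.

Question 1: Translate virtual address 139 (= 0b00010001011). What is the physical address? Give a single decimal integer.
vaddr = 139 = 0b00010001011
Split: l1_idx=0, l2_idx=4, offset=11
L1[0] = 0
L2[0][4] = 32
paddr = 32 * 32 + 11 = 1035

Answer: 1035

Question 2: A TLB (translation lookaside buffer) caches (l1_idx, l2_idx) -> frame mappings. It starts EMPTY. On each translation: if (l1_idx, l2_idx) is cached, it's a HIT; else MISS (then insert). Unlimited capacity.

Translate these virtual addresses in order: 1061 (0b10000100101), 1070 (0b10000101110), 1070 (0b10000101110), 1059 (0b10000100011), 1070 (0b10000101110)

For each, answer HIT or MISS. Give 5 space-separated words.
Answer: MISS HIT HIT HIT HIT

Derivation:
vaddr=1061: (4,1) not in TLB -> MISS, insert
vaddr=1070: (4,1) in TLB -> HIT
vaddr=1070: (4,1) in TLB -> HIT
vaddr=1059: (4,1) in TLB -> HIT
vaddr=1070: (4,1) in TLB -> HIT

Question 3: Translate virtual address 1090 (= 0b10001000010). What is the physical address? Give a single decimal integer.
Answer: 2402

Derivation:
vaddr = 1090 = 0b10001000010
Split: l1_idx=4, l2_idx=2, offset=2
L1[4] = 1
L2[1][2] = 75
paddr = 75 * 32 + 2 = 2402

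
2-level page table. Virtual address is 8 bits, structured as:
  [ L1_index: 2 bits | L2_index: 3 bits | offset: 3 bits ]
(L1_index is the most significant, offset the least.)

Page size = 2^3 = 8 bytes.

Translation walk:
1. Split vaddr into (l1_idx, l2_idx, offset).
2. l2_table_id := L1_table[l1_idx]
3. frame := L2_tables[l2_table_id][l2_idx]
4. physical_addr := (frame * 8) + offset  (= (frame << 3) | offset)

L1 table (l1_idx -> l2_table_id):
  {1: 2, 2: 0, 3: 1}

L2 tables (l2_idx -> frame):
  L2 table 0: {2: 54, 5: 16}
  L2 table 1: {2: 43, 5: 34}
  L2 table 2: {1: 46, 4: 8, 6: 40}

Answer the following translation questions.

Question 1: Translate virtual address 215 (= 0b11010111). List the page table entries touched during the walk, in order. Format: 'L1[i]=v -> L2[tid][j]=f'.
Answer: L1[3]=1 -> L2[1][2]=43

Derivation:
vaddr = 215 = 0b11010111
Split: l1_idx=3, l2_idx=2, offset=7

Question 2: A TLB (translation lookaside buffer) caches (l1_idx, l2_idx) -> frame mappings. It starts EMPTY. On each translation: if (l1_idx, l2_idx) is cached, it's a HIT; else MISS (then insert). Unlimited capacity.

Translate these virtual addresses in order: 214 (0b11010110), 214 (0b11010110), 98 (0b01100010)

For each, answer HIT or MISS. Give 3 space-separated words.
vaddr=214: (3,2) not in TLB -> MISS, insert
vaddr=214: (3,2) in TLB -> HIT
vaddr=98: (1,4) not in TLB -> MISS, insert

Answer: MISS HIT MISS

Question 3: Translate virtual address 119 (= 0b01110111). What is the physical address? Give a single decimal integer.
Answer: 327

Derivation:
vaddr = 119 = 0b01110111
Split: l1_idx=1, l2_idx=6, offset=7
L1[1] = 2
L2[2][6] = 40
paddr = 40 * 8 + 7 = 327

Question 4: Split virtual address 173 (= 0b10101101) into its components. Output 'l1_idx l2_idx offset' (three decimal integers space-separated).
vaddr = 173 = 0b10101101
  top 2 bits -> l1_idx = 2
  next 3 bits -> l2_idx = 5
  bottom 3 bits -> offset = 5

Answer: 2 5 5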